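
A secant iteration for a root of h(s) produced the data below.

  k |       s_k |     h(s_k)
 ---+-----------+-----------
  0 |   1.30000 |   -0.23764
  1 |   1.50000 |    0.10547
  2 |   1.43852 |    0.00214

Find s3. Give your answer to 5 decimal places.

s3 = 1.43852 − 0.00214·(1.43852 − 1.50000) / (0.00214 − 0.10547)
   = 1.43852 − (-0.0001316)/(-0.1033300) = 1.4372467

1.43725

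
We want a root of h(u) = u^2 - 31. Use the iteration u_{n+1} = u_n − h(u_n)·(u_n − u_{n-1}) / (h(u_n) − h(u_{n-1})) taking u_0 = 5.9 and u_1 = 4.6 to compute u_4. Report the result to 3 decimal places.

5.568

h(5.9) = 3.81000, h(4.6) = -9.84000
u_2 = 4.60000 − (-9.84000)·(4.60000 − 5.90000) / (-9.84000 − 3.81000) = 4.60000 − (12.79200)/(-13.65000) = 5.53714
h(5.53714) = -0.34005
u_3 = 5.53714 − (-0.34005)·(5.53714 − 4.60000) / (-0.34005 − (-9.84000)) = 5.53714 − (-0.31867)/(9.49995) = 5.57069
h(5.57069) = 0.03256
u_4 = 5.57069 − 0.03256·(5.57069 − 5.53714) / (0.03256 − (-0.34005)) = 5.57069 − (0.00109)/(0.37261) = 5.56776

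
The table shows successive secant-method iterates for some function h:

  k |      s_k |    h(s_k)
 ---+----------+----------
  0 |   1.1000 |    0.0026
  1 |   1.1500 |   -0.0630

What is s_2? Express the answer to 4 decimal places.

s_2 = 1.1500 − (-0.0630)·(1.1500 − 1.1000) / (-0.0630 − 0.0026)
   = 1.1500 − (-0.003150)/(-0.065600) = 1.101982

1.1020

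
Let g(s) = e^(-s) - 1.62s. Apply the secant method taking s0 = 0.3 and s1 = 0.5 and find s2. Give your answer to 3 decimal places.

0.411

g(0.3) = 0.25482, g(0.5) = -0.20347
s2 = 0.50000 − (-0.20347)·(0.50000 − 0.30000) / (-0.20347 − 0.25482) = 0.50000 − (-0.04069)/(-0.45829) = 0.41120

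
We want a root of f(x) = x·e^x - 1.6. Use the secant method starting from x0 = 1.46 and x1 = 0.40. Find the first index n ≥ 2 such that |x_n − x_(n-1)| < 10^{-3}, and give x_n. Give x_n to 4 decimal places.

n = 6, x_n = 0.7533

f(1.46) = 4.686701, f(0.40) = -1.003270
x2 = 0.400000 − (-1.003270)·(-1.060000)/(-5.689971) = 0.586902;  |Δ| = 0.186902
f(0.586902) = -0.544511
x3 = 0.586902 − (-0.544511)·(0.186902)/(0.458759) = 0.808740;  |Δ| = 0.221838
f(0.808740) = 0.215682
x4 = 0.808740 − 0.215682·(0.221838)/(0.760193) = 0.745800;  |Δ| = 0.062940
f(0.745800) = -0.027760
x5 = 0.745800 − (-0.027760)·(-0.062940)/(-0.243442) = 0.752977;  |Δ| = 0.007177
f(0.752977) = -0.001196
x6 = 0.752977 − (-0.001196)·(0.007177)/(0.026564) = 0.753300;  |Δ| = 0.000323
|x6 − x5| = 0.000323 < 10^{-3}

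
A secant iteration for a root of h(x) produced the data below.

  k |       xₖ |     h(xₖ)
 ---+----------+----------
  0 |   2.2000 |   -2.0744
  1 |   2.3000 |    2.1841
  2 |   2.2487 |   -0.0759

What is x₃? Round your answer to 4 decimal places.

2.2504

x₃ = 2.2487 − (-0.0759)·(2.2487 − 2.3000) / (-0.0759 − 2.1841)
   = 2.2487 − (0.003894)/(-2.260000) = 2.250423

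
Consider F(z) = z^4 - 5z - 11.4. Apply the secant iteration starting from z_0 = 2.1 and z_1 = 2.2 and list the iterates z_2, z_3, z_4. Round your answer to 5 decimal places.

2.17051, 2.17209, 2.17212

F(2.1) = -2.4519000, F(2.2) = 1.0256000
z_2 = 2.2000000 − 1.0256000·(2.2000000 − 2.1000000) / (1.0256000 − (-2.4519000)) = 2.2000000 − (0.1025600)/(3.4775000) = 2.1705075
F(2.1705075) = -0.0580461
z_3 = 2.1705075 − (-0.0580461)·(2.1705075 − 2.2000000) / (-0.0580461 − 1.0256000) = 2.1705075 − (0.0017119)/(-1.0836461) = 2.1720873
F(2.1720873) = -0.0012584
z_4 = 2.1720873 − (-0.0012584)·(2.1720873 − 2.1705075) / (-0.0012584 − (-0.0580461)) = 2.1720873 − (-0.0000020)/(0.0567877) = 2.1721223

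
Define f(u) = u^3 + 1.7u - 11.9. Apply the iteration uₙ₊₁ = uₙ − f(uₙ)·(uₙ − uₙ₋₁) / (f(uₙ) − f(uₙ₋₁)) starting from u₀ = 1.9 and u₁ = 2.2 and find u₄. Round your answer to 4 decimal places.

f(1.9) = -1.811000, f(2.2) = 2.488000
u₂ = 2.200000 − 2.488000·(2.200000 − 1.900000) / (2.488000 − (-1.811000)) = 2.200000 − (0.746400)/(4.299000) = 2.026378
f(2.026378) = -0.134425
u₃ = 2.026378 − (-0.134425)·(2.026378 − 2.200000) / (-0.134425 − 2.488000) = 2.026378 − (0.023339)/(-2.622425) = 2.035278
f(2.035278) = -0.009180
u₄ = 2.035278 − (-0.009180)·(2.035278 − 2.026378) / (-0.009180 − (-0.134425)) = 2.035278 − (-0.000082)/(0.125245) = 2.035930

2.0359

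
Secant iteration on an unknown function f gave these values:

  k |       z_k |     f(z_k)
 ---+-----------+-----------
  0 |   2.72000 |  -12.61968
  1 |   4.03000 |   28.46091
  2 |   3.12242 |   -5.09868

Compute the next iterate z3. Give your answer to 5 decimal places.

z3 = 3.12242 − (-5.09868)·(3.12242 − 4.03000) / (-5.09868 − 28.46091)
   = 3.12242 − (4.6274600)/(-33.5595900) = 3.2603079

3.26031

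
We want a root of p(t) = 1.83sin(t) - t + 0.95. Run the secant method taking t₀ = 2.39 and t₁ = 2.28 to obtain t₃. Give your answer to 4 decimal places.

p(2.39) = -0.190470, p(2.28) = 0.058752
t₂ = 2.280000 − 0.058752·(2.280000 − 2.390000) / (0.058752 − (-0.190470)) = 2.280000 − (-0.006463)/(0.249222) = 2.305931
p(2.305931) = 0.001453
t₃ = 2.305931 − 0.001453·(2.305931 − 2.280000) / (0.001453 − 0.058752) = 2.305931 − (0.000038)/(-0.057299) = 2.306589

2.3066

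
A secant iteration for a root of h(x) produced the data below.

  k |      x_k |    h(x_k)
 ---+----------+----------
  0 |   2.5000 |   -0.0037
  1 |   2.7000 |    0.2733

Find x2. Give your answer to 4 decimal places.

2.5027

x2 = 2.7000 − 0.2733·(2.7000 − 2.5000) / (0.2733 − (-0.0037))
   = 2.7000 − (0.054660)/(0.277000) = 2.502671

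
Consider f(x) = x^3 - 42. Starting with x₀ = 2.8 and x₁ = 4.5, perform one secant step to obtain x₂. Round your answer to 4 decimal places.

f(2.8) = -20.048000, f(4.5) = 49.125000
x₂ = 4.500000 − 49.125000·(4.500000 − 2.800000) / (49.125000 − (-20.048000)) = 4.500000 − (83.512500)/(69.173000) = 3.292701

3.2927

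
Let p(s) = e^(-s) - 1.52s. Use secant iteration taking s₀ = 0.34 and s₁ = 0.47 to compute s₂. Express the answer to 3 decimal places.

p(0.34) = 0.19497, p(0.47) = -0.08940
s₂ = 0.47000 − (-0.08940)·(0.47000 − 0.34000) / (-0.08940 − 0.19497) = 0.47000 − (-0.01162)/(-0.28437) = 0.42913

0.429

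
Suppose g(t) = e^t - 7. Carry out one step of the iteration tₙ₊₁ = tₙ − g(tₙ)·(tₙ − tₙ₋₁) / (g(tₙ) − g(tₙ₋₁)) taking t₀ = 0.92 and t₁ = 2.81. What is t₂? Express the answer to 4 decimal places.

1.5219

g(0.92) = -4.490710, g(2.81) = 9.609918
t₂ = 2.810000 − 9.609918·(2.810000 − 0.920000) / (9.609918 − (-4.490710)) = 2.810000 − (18.162745)/(14.100628) = 1.521919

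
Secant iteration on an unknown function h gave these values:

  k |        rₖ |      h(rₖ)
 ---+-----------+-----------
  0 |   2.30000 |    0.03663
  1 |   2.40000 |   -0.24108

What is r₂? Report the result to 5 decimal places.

r₂ = 2.40000 − (-0.24108)·(2.40000 − 2.30000) / (-0.24108 − 0.03663)
   = 2.40000 − (-0.0241080)/(-0.2777100) = 2.3131900

2.31319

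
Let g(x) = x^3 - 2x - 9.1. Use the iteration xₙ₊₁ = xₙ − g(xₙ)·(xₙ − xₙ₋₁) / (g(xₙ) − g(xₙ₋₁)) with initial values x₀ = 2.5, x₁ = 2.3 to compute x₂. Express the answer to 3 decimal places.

2.400

g(2.5) = 1.52500, g(2.3) = -1.53300
x₂ = 2.30000 − (-1.53300)·(2.30000 − 2.50000) / (-1.53300 − 1.52500) = 2.30000 − (0.30660)/(-3.05800) = 2.40026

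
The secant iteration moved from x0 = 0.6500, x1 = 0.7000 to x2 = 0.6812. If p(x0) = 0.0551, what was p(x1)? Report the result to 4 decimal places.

The secant line through (0.6500, 0.0551) and (0.7000, p(x1)) crosses zero at x2 = 0.6812.
So (0.6500, 0.0551), (0.7000, p(x1)), (0.6812, 0) are collinear:
p(x1) = 0.0551 · (0.7000 − 0.6812) / (0.6500 − 0.6812) = 0.0551 · (0.018800)/(-0.031200) = -0.033201

-0.0332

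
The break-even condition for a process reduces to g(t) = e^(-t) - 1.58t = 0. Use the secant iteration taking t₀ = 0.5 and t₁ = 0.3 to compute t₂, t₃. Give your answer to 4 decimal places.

g(0.5) = -0.183469, g(0.3) = 0.266818
t₂ = 0.300000 − 0.266818·(0.300000 − 0.500000) / (0.266818 − (-0.183469)) = 0.300000 − (-0.053364)/(0.450288) = 0.418510
g(0.418510) = -0.003220
t₃ = 0.418510 − (-0.003220)·(0.418510 − 0.300000) / (-0.003220 − 0.266818) = 0.418510 − (-0.000382)/(-0.270038) = 0.417097

0.4185, 0.4171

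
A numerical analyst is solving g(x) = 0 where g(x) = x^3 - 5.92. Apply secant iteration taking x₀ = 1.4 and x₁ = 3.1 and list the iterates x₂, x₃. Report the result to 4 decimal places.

g(1.4) = -3.176000, g(3.1) = 23.871000
x₂ = 3.100000 − 23.871000·(3.100000 − 1.400000) / (23.871000 − (-3.176000)) = 3.100000 − (40.580700)/(27.047000) = 1.599623
g(1.599623) = -1.826896
x₃ = 1.599623 − (-1.826896)·(1.599623 − 3.100000) / (-1.826896 − 23.871000) = 1.599623 − (2.741032)/(-25.697896) = 1.706287

1.5996, 1.7063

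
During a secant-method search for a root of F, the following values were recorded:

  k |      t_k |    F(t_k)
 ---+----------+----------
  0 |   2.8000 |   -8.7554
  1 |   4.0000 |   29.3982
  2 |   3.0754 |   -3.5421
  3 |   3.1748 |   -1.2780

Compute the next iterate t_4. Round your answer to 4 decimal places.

3.2309

t_4 = 3.1748 − (-1.2780)·(3.1748 − 3.0754) / (-1.2780 − (-3.5421))
   = 3.1748 − (-0.127033)/(2.264100) = 3.230908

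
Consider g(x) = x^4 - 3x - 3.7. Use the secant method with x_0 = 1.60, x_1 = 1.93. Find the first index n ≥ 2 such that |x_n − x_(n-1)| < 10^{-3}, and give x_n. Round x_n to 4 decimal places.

g(1.60) = -1.946400, g(1.93) = 4.384880
x_2 = 1.930000 − 4.384880·(0.330000)/(6.331280) = 1.701451;  |Δ| = 0.228549
g(1.701451) = -0.423709
x_3 = 1.701451 − (-0.423709)·(-0.228549)/(-4.808589) = 1.721589;  |Δ| = 0.020139
g(1.721589) = -0.080246
x_4 = 1.721589 − (-0.080246)·(0.020139)/(0.343462) = 1.726294;  |Δ| = 0.004705
g(1.726294) = 0.002066
x_5 = 1.726294 − 0.002066·(0.004705)/(0.082312) = 1.726176;  |Δ| = 0.000118
|x_5 − x_4| = 0.000118 < 10^{-3}

n = 5, x_n = 1.7262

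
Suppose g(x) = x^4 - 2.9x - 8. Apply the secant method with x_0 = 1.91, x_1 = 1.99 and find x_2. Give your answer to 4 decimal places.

g(1.91) = -0.230366, g(1.99) = 1.911392
x_2 = 1.990000 − 1.911392·(1.990000 − 1.910000) / (1.911392 − (-0.230366)) = 1.990000 − (0.152911)/(2.141758) = 1.918605

1.9186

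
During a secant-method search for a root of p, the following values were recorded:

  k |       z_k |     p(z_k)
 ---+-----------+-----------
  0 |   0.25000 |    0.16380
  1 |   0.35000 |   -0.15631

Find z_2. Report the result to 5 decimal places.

0.30117

z_2 = 0.35000 − (-0.15631)·(0.35000 − 0.25000) / (-0.15631 − 0.16380)
   = 0.35000 − (-0.0156310)/(-0.3201100) = 0.3011699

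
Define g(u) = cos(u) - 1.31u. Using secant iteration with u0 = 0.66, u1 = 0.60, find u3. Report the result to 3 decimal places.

0.621

g(0.66) = -0.07461, g(0.60) = 0.03934
u2 = 0.60000 − 0.03934·(0.60000 − 0.66000) / (0.03934 − (-0.07461)) = 0.60000 − (-0.00236)/(0.11394) = 0.62071
g(0.62071) = 0.00033
u3 = 0.62071 − 0.00033·(0.62071 − 0.60000) / (0.00033 − 0.03934) = 0.62071 − (0.00001)/(-0.03901) = 0.62089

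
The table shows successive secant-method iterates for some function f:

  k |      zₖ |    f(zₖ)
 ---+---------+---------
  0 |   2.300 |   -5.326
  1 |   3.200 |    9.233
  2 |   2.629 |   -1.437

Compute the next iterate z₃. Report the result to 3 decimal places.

z₃ = 2.629 − (-1.437)·(2.629 − 3.200) / (-1.437 − 9.233)
   = 2.629 − (0.82053)/(-10.67000) = 2.70590

2.706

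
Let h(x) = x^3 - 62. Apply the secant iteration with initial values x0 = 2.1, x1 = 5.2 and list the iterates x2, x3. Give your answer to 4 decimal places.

h(2.1) = -52.739000, h(5.2) = 78.608000
x2 = 5.200000 − 78.608000·(5.200000 − 2.100000) / (78.608000 − (-52.739000)) = 5.200000 − (243.684800)/(131.347000) = 3.344725
h(3.344725) = -24.581940
x3 = 3.344725 − (-24.581940)·(3.344725 − 5.200000) / (-24.581940 − 78.608000) = 3.344725 − (45.606258)/(-103.189940) = 3.786689

3.3447, 3.7867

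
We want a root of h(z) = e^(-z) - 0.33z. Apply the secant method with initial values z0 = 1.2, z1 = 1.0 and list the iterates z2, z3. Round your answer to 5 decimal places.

1.05710, 1.05509

h(1.2) = -0.0948058, h(1.0) = 0.0378794
z2 = 1.0000000 − 0.0378794·(1.0000000 − 1.2000000) / (0.0378794 − (-0.0948058)) = 1.0000000 − (-0.0075759)/(0.1326852) = 1.0570967
h(1.0570967) = -0.0013788
z3 = 1.0570967 − (-0.0013788)·(1.0570967 − 1.0000000) / (-0.0013788 − 0.0378794) = 1.0570967 − (-0.0000787)/(-0.0392582) = 1.0550914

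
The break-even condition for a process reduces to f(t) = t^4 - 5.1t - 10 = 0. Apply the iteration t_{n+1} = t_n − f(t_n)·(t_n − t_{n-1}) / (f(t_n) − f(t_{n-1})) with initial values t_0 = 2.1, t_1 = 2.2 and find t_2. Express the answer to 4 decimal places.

f(2.1) = -1.261900, f(2.2) = 2.205600
t_2 = 2.200000 − 2.205600·(2.200000 − 2.100000) / (2.205600 − (-1.261900)) = 2.200000 − (0.220560)/(3.467500) = 2.136392

2.1364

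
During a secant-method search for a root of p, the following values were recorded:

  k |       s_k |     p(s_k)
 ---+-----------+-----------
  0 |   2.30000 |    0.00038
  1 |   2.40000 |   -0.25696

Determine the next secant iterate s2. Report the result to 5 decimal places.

s2 = 2.40000 − (-0.25696)·(2.40000 − 2.30000) / (-0.25696 − 0.00038)
   = 2.40000 − (-0.0256960)/(-0.2573400) = 2.3001477

2.30015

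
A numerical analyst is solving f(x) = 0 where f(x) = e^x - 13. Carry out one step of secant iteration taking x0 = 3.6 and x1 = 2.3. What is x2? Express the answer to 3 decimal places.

f(3.6) = 23.59823, f(2.3) = -3.02582
x2 = 2.30000 − (-3.02582)·(2.30000 − 3.60000) / (-3.02582 − 23.59823) = 2.30000 − (3.93356)/(-26.62405) = 2.44774

2.448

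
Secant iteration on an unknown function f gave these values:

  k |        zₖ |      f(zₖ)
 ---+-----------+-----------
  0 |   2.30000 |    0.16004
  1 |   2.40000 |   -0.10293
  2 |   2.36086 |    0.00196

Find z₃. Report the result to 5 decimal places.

2.36159

z₃ = 2.36086 − 0.00196·(2.36086 − 2.40000) / (0.00196 − (-0.10293))
   = 2.36086 − (-0.0000767)/(0.1048900) = 2.3615914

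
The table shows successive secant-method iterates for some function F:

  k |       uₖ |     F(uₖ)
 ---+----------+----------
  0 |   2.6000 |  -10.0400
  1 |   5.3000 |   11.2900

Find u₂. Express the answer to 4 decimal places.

u₂ = 5.3000 − 11.2900·(5.3000 − 2.6000) / (11.2900 − (-10.0400))
   = 5.3000 − (30.483000)/(21.330000) = 3.870886

3.8709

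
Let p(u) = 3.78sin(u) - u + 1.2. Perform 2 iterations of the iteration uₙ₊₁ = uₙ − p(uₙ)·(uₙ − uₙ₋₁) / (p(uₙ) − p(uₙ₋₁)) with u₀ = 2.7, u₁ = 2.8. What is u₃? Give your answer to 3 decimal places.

2.726

p(2.7) = 0.11550, p(2.8) = -0.33374
u₂ = 2.80000 − (-0.33374)·(2.80000 − 2.70000) / (-0.33374 − 0.11550) = 2.80000 − (-0.03337)/(-0.44924) = 2.72571
p(2.72571) = 0.00140
u₃ = 2.72571 − 0.00140·(2.72571 − 2.80000) / (0.00140 − (-0.33374)) = 2.72571 − (-0.00010)/(0.33515) = 2.72602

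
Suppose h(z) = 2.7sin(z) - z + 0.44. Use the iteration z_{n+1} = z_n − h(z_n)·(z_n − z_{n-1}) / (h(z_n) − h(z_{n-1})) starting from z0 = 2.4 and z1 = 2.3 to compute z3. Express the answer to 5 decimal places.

h(2.4) = -0.1362494, h(2.3) = 0.1534041
z2 = 2.3000000 − 0.1534041·(2.3000000 − 2.4000000) / (0.1534041 − (-0.1362494)) = 2.3000000 − (-0.0153404)/(0.2896535) = 2.3529612
h(2.3529612) = 0.0023900
z3 = 2.3529612 − 0.0023900·(2.3529612 − 2.3000000) / (0.0023900 − 0.1534041) = 2.3529612 − (0.0001266)/(-0.1510141) = 2.3537994

2.35380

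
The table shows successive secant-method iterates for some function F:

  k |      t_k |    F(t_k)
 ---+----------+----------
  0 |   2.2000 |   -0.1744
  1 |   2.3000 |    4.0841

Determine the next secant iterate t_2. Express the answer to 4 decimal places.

2.2041

t_2 = 2.3000 − 4.0841·(2.3000 − 2.2000) / (4.0841 − (-0.1744))
   = 2.3000 − (0.408410)/(4.258500) = 2.204095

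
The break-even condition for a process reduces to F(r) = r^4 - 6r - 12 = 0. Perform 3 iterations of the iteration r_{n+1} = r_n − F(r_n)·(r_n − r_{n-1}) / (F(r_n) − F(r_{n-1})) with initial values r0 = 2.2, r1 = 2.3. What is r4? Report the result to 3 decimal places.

2.247

F(2.2) = -1.77440, F(2.3) = 2.18410
r2 = 2.30000 − 2.18410·(2.30000 − 2.20000) / (2.18410 − (-1.77440)) = 2.30000 − (0.21841)/(3.95850) = 2.24483
F(2.24483) = -0.07502
r3 = 2.24483 − (-0.07502)·(2.24483 − 2.30000) / (-0.07502 − 2.18410) = 2.24483 − (0.00414)/(-2.25912) = 2.24666
F(2.24666) = -0.00301
r4 = 2.24666 − (-0.00301)·(2.24666 − 2.24483) / (-0.00301 − (-0.07502)) = 2.24666 − (-0.00001)/(0.07201) = 2.24673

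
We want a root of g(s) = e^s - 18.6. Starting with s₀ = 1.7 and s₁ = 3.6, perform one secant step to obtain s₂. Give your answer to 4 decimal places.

g(1.7) = -13.126053, g(3.6) = 17.998234
s₂ = 3.600000 − 17.998234·(3.600000 − 1.700000) / (17.998234 − (-13.126053)) = 3.600000 − (34.196645)/(31.124287) = 2.501287

2.5013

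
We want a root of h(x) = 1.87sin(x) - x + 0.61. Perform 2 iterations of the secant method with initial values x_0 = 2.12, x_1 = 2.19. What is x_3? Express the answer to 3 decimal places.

h(2.12) = 0.08500, h(2.19) = -0.05718
x_2 = 2.19000 − (-0.05718)·(2.19000 − 2.12000) / (-0.05718 − 0.08500) = 2.19000 − (-0.00400)/(-0.14218) = 2.16185
h(2.16185) = 0.00092
x_3 = 2.16185 − 0.00092·(2.16185 − 2.19000) / (0.00092 − (-0.05718)) = 2.16185 − (-0.00003)/(0.05810) = 2.16229

2.162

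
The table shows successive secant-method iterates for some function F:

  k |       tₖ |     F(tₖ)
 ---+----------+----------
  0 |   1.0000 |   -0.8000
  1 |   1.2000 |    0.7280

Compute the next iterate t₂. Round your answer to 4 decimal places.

t₂ = 1.2000 − 0.7280·(1.2000 − 1.0000) / (0.7280 − (-0.8000))
   = 1.2000 − (0.145600)/(1.528000) = 1.104712

1.1047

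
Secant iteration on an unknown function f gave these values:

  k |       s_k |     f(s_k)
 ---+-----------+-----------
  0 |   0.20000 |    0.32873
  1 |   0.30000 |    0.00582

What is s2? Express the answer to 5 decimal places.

s2 = 0.30000 − 0.00582·(0.30000 − 0.20000) / (0.00582 − 0.32873)
   = 0.30000 − (0.0005820)/(-0.3229100) = 0.3018024

0.30180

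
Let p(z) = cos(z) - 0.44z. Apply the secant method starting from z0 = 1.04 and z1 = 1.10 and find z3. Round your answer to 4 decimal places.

1.0771

p(1.04) = 0.048620, p(1.10) = -0.030404
z2 = 1.100000 − (-0.030404)·(1.100000 − 1.040000) / (-0.030404 − 0.048620) = 1.100000 − (-0.001824)/(-0.079024) = 1.076915
p(1.076915) = 0.000204
z3 = 1.076915 − 0.000204·(1.076915 − 1.100000) / (0.000204 − (-0.030404)) = 1.076915 − (-0.000005)/(0.030608) = 1.077069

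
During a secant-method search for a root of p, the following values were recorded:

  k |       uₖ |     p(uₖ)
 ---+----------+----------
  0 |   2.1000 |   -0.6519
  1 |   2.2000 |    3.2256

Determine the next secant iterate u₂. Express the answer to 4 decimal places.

2.1168

u₂ = 2.2000 − 3.2256·(2.2000 − 2.1000) / (3.2256 − (-0.6519))
   = 2.2000 − (0.322560)/(3.877500) = 2.116812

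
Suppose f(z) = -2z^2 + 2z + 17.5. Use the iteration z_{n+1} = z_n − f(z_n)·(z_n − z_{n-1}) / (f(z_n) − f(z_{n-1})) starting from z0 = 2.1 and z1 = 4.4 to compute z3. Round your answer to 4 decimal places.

3.4691

f(2.1) = 12.880000, f(4.4) = -12.420000
z2 = 4.400000 − (-12.420000)·(4.400000 − 2.100000) / (-12.420000 − 12.880000) = 4.400000 − (-28.566000)/(-25.300000) = 3.270909
f(3.270909) = 2.644126
z3 = 3.270909 − 2.644126·(3.270909 − 4.400000) / (2.644126 − (-12.420000)) = 3.270909 − (-2.985458)/(15.064126) = 3.469092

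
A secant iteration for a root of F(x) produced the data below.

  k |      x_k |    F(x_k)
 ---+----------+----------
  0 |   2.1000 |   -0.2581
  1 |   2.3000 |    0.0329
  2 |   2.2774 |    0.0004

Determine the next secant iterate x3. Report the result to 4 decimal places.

x3 = 2.2774 − 0.0004·(2.2774 − 2.3000) / (0.0004 − 0.0329)
   = 2.2774 − (-0.000009)/(-0.032500) = 2.277122

2.2771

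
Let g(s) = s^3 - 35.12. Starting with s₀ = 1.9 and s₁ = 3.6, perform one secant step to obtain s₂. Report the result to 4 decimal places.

g(1.9) = -28.261000, g(3.6) = 11.536000
s₂ = 3.600000 − 11.536000·(3.600000 − 1.900000) / (11.536000 − (-28.261000)) = 3.600000 − (19.611200)/(39.797000) = 3.107219

3.1072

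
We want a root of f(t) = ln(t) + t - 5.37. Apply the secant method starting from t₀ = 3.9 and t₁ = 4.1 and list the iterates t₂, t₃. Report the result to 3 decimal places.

3.987, 3.987

f(3.9) = -0.10902, f(4.1) = 0.14099
t₂ = 4.10000 − 0.14099·(4.10000 − 3.90000) / (0.14099 − (-0.10902)) = 4.10000 − (0.02820)/(0.25001) = 3.98722
f(3.98722) = 0.00031
t₃ = 3.98722 − 0.00031·(3.98722 − 4.10000) / (0.00031 − 0.14099) = 3.98722 − (-0.00003)/(-0.14068) = 3.98697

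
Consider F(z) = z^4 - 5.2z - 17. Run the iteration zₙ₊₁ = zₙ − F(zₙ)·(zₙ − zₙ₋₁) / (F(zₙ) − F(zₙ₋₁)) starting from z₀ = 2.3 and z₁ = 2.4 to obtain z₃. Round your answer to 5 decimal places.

2.32203

F(2.3) = -0.9759000, F(2.4) = 3.6976000
z₂ = 2.4000000 − 3.6976000·(2.4000000 − 2.3000000) / (3.6976000 − (-0.9759000)) = 2.4000000 − (0.3697600)/(4.6735000) = 2.3208816
F(2.3208816) = -0.0542962
z₃ = 2.3208816 − (-0.0542962)·(2.3208816 − 2.4000000) / (-0.0542962 − 3.6976000) = 2.3208816 − (0.0042958)/(-3.7518962) = 2.3220265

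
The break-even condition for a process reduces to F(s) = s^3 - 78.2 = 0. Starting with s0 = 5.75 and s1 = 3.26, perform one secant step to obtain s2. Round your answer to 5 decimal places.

3.95759

F(5.75) = 111.9093750, F(3.26) = -43.5540240
s2 = 3.2600000 − (-43.5540240)·(3.2600000 − 5.7500000) / (-43.5540240 − 111.9093750) = 3.2600000 − (108.4495198)/(-155.4633990) = 3.9575888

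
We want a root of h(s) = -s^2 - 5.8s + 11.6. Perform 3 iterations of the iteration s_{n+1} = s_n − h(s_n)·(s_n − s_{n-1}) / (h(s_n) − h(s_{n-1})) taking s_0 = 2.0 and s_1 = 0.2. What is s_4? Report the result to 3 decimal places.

1.573

h(2.0) = -4.00000, h(0.2) = 10.40000
s_2 = 0.20000 − 10.40000·(0.20000 − 2.00000) / (10.40000 − (-4.00000)) = 0.20000 − (-18.72000)/(14.40000) = 1.50000
h(1.50000) = 0.65000
s_3 = 1.50000 − 0.65000·(1.50000 − 0.20000) / (0.65000 − 10.40000) = 1.50000 − (0.84500)/(-9.75000) = 1.58667
h(1.58667) = -0.12018
s_4 = 1.58667 − (-0.12018)·(1.58667 − 1.50000) / (-0.12018 − 0.65000) = 1.58667 − (-0.01042)/(-0.77018) = 1.57314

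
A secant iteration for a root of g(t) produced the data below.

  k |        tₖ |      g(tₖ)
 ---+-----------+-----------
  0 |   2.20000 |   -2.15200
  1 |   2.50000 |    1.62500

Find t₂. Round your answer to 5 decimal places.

t₂ = 2.50000 − 1.62500·(2.50000 − 2.20000) / (1.62500 − (-2.15200))
   = 2.50000 − (0.4875000)/(3.7770000) = 2.3709293

2.37093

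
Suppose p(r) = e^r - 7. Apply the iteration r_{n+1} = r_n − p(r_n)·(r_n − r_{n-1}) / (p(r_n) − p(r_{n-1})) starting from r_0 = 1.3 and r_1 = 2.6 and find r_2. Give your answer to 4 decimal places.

1.7421

p(1.3) = -3.330703, p(2.6) = 6.463738
r_2 = 2.600000 − 6.463738·(2.600000 − 1.300000) / (6.463738 − (-3.330703)) = 2.600000 − (8.402859)/(9.794441) = 1.742079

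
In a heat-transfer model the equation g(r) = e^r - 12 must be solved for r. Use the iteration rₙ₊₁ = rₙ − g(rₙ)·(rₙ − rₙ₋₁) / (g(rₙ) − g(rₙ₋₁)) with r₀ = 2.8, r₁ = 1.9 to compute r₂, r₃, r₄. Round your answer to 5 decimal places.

g(2.8) = 4.4446468, g(1.9) = -5.3141056
r₂ = 1.9000000 − (-5.3141056)·(1.9000000 − 2.8000000) / (-5.3141056 − 4.4446468) = 1.9000000 − (4.7826950)/(-9.7587523) = 2.3900929
g(2.3900929) = -1.0854924
r₃ = 2.3900929 − (-1.0854924)·(2.3900929 − 1.9000000) / (-1.0854924 − (-5.3141056)) = 2.3900929 − (-0.5319921)/(4.2286132) = 2.5159006
g(2.5159006) = 0.3777509
r₄ = 2.5159006 − 0.3777509·(2.5159006 − 2.3900929) / (0.3777509 − (-1.0854924)) = 2.5159006 − (0.0475240)/(1.4632433) = 2.4834221

2.39009, 2.51590, 2.48342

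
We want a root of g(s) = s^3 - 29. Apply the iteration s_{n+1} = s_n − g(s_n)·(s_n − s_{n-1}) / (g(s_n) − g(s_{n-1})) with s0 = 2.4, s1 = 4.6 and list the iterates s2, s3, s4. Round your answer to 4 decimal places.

2.7998, 2.9682, 3.0824

g(2.4) = -15.176000, g(4.6) = 68.336000
s2 = 4.600000 − 68.336000·(4.600000 − 2.400000) / (68.336000 − (-15.176000)) = 4.600000 − (150.339200)/(83.512000) = 2.799789
g(2.799789) = -7.052956
s3 = 2.799789 − (-7.052956)·(2.799789 − 4.600000) / (-7.052956 − 68.336000) = 2.799789 − (12.696808)/(-75.388956) = 2.968207
g(2.968207) = -2.849357
s4 = 2.968207 − (-2.849357)·(2.968207 − 2.799789) / (-2.849357 − (-7.052956)) = 2.968207 − (-0.479881)/(4.203600) = 3.082366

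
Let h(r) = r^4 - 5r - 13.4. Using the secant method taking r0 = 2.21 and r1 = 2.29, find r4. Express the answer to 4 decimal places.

2.2254

h(2.21) = -0.595567, h(2.29) = 2.650585
r2 = 2.290000 − 2.650585·(2.290000 − 2.210000) / (2.650585 − (-0.595567)) = 2.290000 − (0.212047)/(3.246152) = 2.224677
h(2.224677) = -0.028906
r3 = 2.224677 − (-0.028906)·(2.224677 − 2.290000) / (-0.028906 − 2.650585) = 2.224677 − (0.001888)/(-2.679491) = 2.225382
h(2.225382) = -0.001379
r4 = 2.225382 − (-0.001379)·(2.225382 − 2.224677) / (-0.001379 − (-0.028906)) = 2.225382 − (-0.000001)/(0.027527) = 2.225417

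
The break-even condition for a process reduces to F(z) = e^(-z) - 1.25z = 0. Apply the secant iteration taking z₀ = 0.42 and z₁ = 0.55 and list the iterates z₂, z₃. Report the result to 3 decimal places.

0.491, 0.490

F(0.42) = 0.13205, F(0.55) = -0.11055
z₂ = 0.55000 − (-0.11055)·(0.55000 − 0.42000) / (-0.11055 − 0.13205) = 0.55000 − (-0.01437)/(-0.24260) = 0.49076
F(0.49076) = -0.00129
z₃ = 0.49076 − (-0.00129)·(0.49076 − 0.55000) / (-0.00129 − (-0.11055)) = 0.49076 − (0.00008)/(0.10926) = 0.49006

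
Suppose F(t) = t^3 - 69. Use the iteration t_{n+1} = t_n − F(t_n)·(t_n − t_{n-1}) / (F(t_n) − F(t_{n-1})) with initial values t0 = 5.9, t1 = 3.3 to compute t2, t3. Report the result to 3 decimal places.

F(5.9) = 136.37900, F(3.3) = -33.06300
t2 = 3.30000 − (-33.06300)·(3.30000 − 5.90000) / (-33.06300 − 136.37900) = 3.30000 − (85.96380)/(-169.44200) = 3.80733
F(3.80733) = -13.80965
t3 = 3.80733 − (-13.80965)·(3.80733 − 3.30000) / (-13.80965 − (-33.06300)) = 3.80733 − (-7.00611)/(19.25335) = 4.17123

3.807, 4.171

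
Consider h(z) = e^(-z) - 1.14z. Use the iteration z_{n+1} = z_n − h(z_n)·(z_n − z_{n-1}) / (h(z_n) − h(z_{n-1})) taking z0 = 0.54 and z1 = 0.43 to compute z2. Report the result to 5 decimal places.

h(0.54) = -0.0328517, h(0.43) = 0.1603091
z2 = 0.4300000 − 0.1603091·(0.4300000 − 0.5400000) / (0.1603091 − (-0.0328517)) = 0.4300000 − (-0.0176340)/(0.1931608) = 0.5212918

0.52129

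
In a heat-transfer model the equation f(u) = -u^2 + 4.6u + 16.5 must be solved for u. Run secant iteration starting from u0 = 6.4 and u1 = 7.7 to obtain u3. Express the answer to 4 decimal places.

f(6.4) = 4.980000, f(7.7) = -7.370000
u2 = 7.700000 − (-7.370000)·(7.700000 − 6.400000) / (-7.370000 − 4.980000) = 7.700000 − (-9.581000)/(-12.350000) = 6.924211
f(6.924211) = 0.406677
u3 = 6.924211 − 0.406677·(6.924211 − 7.700000) / (0.406677 − (-7.370000)) = 6.924211 − (-0.315496)/(7.776677) = 6.964780

6.9648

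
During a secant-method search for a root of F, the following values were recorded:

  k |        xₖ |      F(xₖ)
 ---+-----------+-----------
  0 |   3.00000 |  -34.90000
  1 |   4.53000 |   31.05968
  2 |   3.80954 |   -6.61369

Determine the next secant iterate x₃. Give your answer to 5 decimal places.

x₃ = 3.80954 − (-6.61369)·(3.80954 − 4.53000) / (-6.61369 − 31.05968)
   = 3.80954 − (4.7648991)/(-37.6733700) = 3.9360192

3.93602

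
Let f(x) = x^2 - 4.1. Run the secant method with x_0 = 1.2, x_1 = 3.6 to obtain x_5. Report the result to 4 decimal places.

f(1.2) = -2.660000, f(3.6) = 8.860000
x_2 = 3.600000 − 8.860000·(3.600000 − 1.200000) / (8.860000 − (-2.660000)) = 3.600000 − (21.264000)/(11.520000) = 1.754167
f(1.754167) = -1.022899
x_3 = 1.754167 − (-1.022899)·(1.754167 − 3.600000) / (-1.022899 − 8.860000) = 1.754167 − (1.888102)/(-9.882899) = 1.945214
f(1.945214) = -0.316142
x_4 = 1.945214 − (-0.316142)·(1.945214 − 1.754167) / (-0.316142 − (-1.022899)) = 1.945214 − (-0.060398)/(0.706757) = 2.030672
f(2.030672) = 0.023630
x_5 = 2.030672 − 0.023630·(2.030672 − 1.945214) / (0.023630 − (-0.316142)) = 2.030672 − (0.002019)/(0.339772) = 2.024729

2.0247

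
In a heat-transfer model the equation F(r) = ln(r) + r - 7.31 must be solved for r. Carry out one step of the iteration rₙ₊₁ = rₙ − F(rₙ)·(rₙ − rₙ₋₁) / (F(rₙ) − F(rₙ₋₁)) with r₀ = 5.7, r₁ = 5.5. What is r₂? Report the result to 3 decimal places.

F(5.7) = 0.13047, F(5.5) = -0.10525
r₂ = 5.50000 − (-0.10525)·(5.50000 − 5.70000) / (-0.10525 − 0.13047) = 5.50000 − (0.02105)/(-0.23572) = 5.58930

5.589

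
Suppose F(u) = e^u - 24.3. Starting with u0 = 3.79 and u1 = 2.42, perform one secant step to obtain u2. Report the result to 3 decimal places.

F(3.79) = 19.95640, F(2.42) = -13.05414
u2 = 2.42000 − (-13.05414)·(2.42000 − 3.79000) / (-13.05414 − 19.95640) = 2.42000 − (17.88417)/(-33.01054) = 2.96177

2.962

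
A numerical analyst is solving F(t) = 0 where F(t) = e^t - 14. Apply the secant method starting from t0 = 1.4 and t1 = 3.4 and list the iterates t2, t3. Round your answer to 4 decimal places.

F(1.4) = -9.944800, F(3.4) = 15.964100
t2 = 3.400000 − 15.964100·(3.400000 − 1.400000) / (15.964100 − (-9.944800)) = 3.400000 − (31.928200)/(25.908900) = 2.167674
F(2.167674) = -5.262060
t3 = 2.167674 − (-5.262060)·(2.167674 − 3.400000) / (-5.262060 − 15.964100) = 2.167674 − (6.484571)/(-21.226160) = 2.473173

2.1677, 2.4732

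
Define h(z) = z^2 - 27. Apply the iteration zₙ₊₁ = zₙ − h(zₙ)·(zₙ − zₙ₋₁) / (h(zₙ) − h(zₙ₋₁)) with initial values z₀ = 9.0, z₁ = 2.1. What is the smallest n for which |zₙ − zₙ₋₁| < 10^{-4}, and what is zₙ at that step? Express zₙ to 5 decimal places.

h(9.0) = 54.0000000, h(2.1) = -22.5900000
z₂ = 2.1000000 − (-22.5900000)·(-6.9000000)/(-76.5900000) = 4.1351351;  |Δ| = 2.0351351
h(4.1351351) = -9.9006574
z₃ = 4.1351351 − (-9.9006574)·(2.0351351)/(12.6893426) = 5.7230169;  |Δ| = 1.5878818
h(5.7230169) = 5.7529225
z₄ = 5.7230169 − 5.7529225·(1.5878818)/(15.6535799) = 5.1394468;  |Δ| = 0.5835701
h(5.1394468) = -0.5860862
z₅ = 5.1394468 − (-0.5860862)·(-0.5835701)/(-6.3390087) = 5.1934020;  |Δ| = 0.0539552
h(5.1934020) = -0.0285755
z₆ = 5.1934020 − (-0.0285755)·(0.0539552)/(0.5575108) = 5.1961675;  |Δ| = 0.0027655
h(5.1961675) = 0.0001569
z₇ = 5.1961675 − 0.0001569·(0.0027655)/(0.0287323) = 5.1961524;  |Δ| = 0.0000151
|z₇ − z₆| = 0.0000151 < 10^{-4}

n = 7, zₙ = 5.19615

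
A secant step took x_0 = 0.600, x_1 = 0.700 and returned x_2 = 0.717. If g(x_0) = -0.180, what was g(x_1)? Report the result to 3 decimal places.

-0.026

The secant line through (0.600, -0.180) and (0.700, g(x_1)) crosses zero at x_2 = 0.717.
So (0.600, -0.180), (0.700, g(x_1)), (0.717, 0) are collinear:
g(x_1) = -0.180 · (0.700 − 0.717) / (0.600 − 0.717) = -0.180 · (-0.01700)/(-0.11700) = -0.02615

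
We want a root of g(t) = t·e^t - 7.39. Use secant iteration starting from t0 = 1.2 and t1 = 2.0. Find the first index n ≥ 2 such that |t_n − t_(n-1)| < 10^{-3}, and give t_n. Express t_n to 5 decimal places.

g(1.2) = -3.4058597, g(2.0) = 7.3881122
t2 = 2.0000000 − 7.3881122·(0.8000000)/(10.7939719) = 1.4524268;  |Δ| = 0.5475732
g(1.4524268) = -1.1830936
t3 = 1.4524268 − (-1.1830936)·(-0.5475732)/(-8.5712058) = 1.5280090;  |Δ| = 0.0755822
g(1.5280090) = -0.3474204
t4 = 1.5280090 − (-0.3474204)·(0.0755822)/(0.8356732) = 1.5594313;  |Δ| = 0.0314223
g(1.5594313) = 0.0268354
t5 = 1.5594313 − 0.0268354·(0.0314223)/(0.3742558) = 1.5571782;  |Δ| = 0.0022531
g(1.5571782) = -0.0005484
t6 = 1.5571782 − (-0.0005484)·(-0.0022531)/(-0.0273838) = 1.5572233;  |Δ| = 0.0000451
|t6 − t5| = 0.0000451 < 10^{-3}

n = 6, t_n = 1.55722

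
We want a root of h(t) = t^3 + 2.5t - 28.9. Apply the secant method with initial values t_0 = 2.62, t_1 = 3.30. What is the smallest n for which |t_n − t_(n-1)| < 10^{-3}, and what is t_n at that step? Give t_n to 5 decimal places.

n = 5, t_n = 2.79800

h(2.62) = -4.3652720, h(3.30) = 15.2870000
t_2 = 3.3000000 − 15.2870000·(0.6800000)/(19.6522720) = 2.7710454;  |Δ| = 0.5289546
h(2.7710454) = -0.6943811
t_3 = 2.7710454 − (-0.6943811)·(-0.5289546)/(-15.9813811) = 2.7940281;  |Δ| = 0.0229827
h(2.7940281) = -0.1030886
t_4 = 2.7940281 − (-0.1030886)·(0.0229827)/(0.5912925) = 2.7980351;  |Δ| = 0.0040069
h(2.7980351) = 0.0009044
t_5 = 2.7980351 − 0.0009044·(0.0040069)/(0.1039930) = 2.7980002;  |Δ| = 0.0000348
|t_5 − t_4| = 0.0000348 < 10^{-3}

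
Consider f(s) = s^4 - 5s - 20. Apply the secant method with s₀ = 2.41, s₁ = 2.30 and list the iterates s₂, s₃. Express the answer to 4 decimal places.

2.3744, 2.3763

f(2.41) = 1.684026, f(2.30) = -3.515900
s₂ = 2.300000 − (-3.515900)·(2.300000 − 2.410000) / (-3.515900 − 1.684026) = 2.300000 − (0.386749)/(-5.199926) = 2.374376
f(2.374376) = -0.088660
s₃ = 2.374376 − (-0.088660)·(2.374376 − 2.300000) / (-0.088660 − (-3.515900)) = 2.374376 − (-0.006594)/(3.427240) = 2.376300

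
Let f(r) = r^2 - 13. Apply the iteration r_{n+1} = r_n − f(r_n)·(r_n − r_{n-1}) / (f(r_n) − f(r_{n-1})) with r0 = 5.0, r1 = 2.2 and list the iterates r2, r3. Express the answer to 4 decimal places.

3.3333, 3.6747

f(5.0) = 12.000000, f(2.2) = -8.160000
r2 = 2.200000 − (-8.160000)·(2.200000 − 5.000000) / (-8.160000 − 12.000000) = 2.200000 − (22.848000)/(-20.160000) = 3.333333
f(3.333333) = -1.888889
r3 = 3.333333 − (-1.888889)·(3.333333 − 2.200000) / (-1.888889 − (-8.160000)) = 3.333333 − (-2.140741)/(6.271111) = 3.674699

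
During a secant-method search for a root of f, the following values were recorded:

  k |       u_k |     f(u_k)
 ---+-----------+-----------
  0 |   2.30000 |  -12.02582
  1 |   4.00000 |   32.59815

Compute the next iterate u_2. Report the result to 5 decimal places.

2.75814

u_2 = 4.00000 − 32.59815·(4.00000 − 2.30000) / (32.59815 − (-12.02582))
   = 4.00000 − (55.4168550)/(44.6239700) = 2.7581371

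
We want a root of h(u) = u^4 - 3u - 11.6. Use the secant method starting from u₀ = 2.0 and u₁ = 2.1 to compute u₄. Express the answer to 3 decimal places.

2.053

h(2.0) = -1.60000, h(2.1) = 1.54810
u₂ = 2.10000 − 1.54810·(2.10000 − 2.00000) / (1.54810 − (-1.60000)) = 2.10000 − (0.15481)/(3.14810) = 2.05082
h(2.05082) = -0.06304
u₃ = 2.05082 − (-0.06304)·(2.05082 − 2.10000) / (-0.06304 − 1.54810) = 2.05082 − (0.00310)/(-1.61114) = 2.05275
h(2.05275) = -0.00233
u₄ = 2.05275 − (-0.00233)·(2.05275 − 2.05082) / (-0.00233 − (-0.06304)) = 2.05275 − (0.00000)/(0.06071) = 2.05282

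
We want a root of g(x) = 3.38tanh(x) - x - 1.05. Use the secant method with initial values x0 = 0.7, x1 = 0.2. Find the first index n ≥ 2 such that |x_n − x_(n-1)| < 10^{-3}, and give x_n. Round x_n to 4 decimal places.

g(0.7) = 0.292763, g(0.2) = -0.582871
x2 = 0.200000 − (-0.582871)·(-0.500000)/(-0.875635) = 0.532828;  |Δ| = 0.332828
g(0.532828) = 0.065057
x3 = 0.532828 − 0.065057·(0.332828)/(0.647928) = 0.499410;  |Δ| = 0.033418
g(0.499410) = 0.010977
x4 = 0.499410 − 0.010977·(-0.033418)/(-0.054080) = 0.492627;  |Δ| = 0.006783
g(0.492627) = -0.000337
x5 = 0.492627 − (-0.000337)·(-0.006783)/(-0.011314) = 0.492829;  |Δ| = 0.000202
|x5 − x4| = 0.000202 < 10^{-3}

n = 5, x_n = 0.4928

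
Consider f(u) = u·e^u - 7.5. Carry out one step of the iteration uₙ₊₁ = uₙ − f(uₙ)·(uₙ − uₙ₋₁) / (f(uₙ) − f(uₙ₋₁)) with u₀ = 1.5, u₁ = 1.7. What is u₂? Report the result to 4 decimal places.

f(1.5) = -0.777466, f(1.7) = 1.805711
u₂ = 1.700000 − 1.805711·(1.700000 − 1.500000) / (1.805711 − (-0.777466)) = 1.700000 − (0.361142)/(2.583177) = 1.560195

1.5602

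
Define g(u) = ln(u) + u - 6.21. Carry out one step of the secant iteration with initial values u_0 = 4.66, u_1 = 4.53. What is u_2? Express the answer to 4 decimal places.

4.6690

g(4.66) = -0.010985, g(4.53) = -0.169278
u_2 = 4.530000 − (-0.169278)·(4.530000 − 4.660000) / (-0.169278 − (-0.010985)) = 4.530000 − (0.022006)/(-0.158294) = 4.669021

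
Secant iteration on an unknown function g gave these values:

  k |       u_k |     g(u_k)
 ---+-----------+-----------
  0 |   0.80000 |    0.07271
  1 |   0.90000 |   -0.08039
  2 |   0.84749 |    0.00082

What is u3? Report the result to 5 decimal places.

u3 = 0.84749 − 0.00082·(0.84749 − 0.90000) / (0.00082 − (-0.08039))
   = 0.84749 − (-0.0000431)/(0.0812100) = 0.8480202

0.84802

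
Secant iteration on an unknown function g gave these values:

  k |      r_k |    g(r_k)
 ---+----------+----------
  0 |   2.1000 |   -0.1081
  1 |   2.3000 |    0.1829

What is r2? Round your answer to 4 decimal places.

2.1743

r2 = 2.3000 − 0.1829·(2.3000 − 2.1000) / (0.1829 − (-0.1081))
   = 2.3000 − (0.036580)/(0.291000) = 2.174296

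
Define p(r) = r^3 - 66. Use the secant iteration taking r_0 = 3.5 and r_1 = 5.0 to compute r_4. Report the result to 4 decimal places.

p(3.5) = -23.125000, p(5.0) = 59.000000
r_2 = 5.000000 − 59.000000·(5.000000 − 3.500000) / (59.000000 − (-23.125000)) = 5.000000 − (88.500000)/(82.125000) = 3.922374
p(3.922374) = -5.654186
r_3 = 3.922374 − (-5.654186)·(3.922374 − 5.000000) / (-5.654186 − 59.000000) = 3.922374 − (6.093096)/(-64.654186) = 4.016616
p(4.016616) = -1.199126
r_4 = 4.016616 − (-1.199126)·(4.016616 − 3.922374) / (-1.199126 − (-5.654186)) = 4.016616 − (-0.113007)/(4.455060) = 4.041982

4.0420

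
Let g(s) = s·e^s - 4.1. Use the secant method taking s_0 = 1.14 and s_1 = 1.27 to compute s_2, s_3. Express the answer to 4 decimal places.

1.2127, 1.2156

g(1.14) = -0.535484, g(1.27) = 0.422283
s_2 = 1.270000 − 0.422283·(1.270000 − 1.140000) / (0.422283 − (-0.535484)) = 1.270000 − (0.054897)/(0.957767) = 1.212683
g(1.212683) = -0.022364
s_3 = 1.212683 − (-0.022364)·(1.212683 − 1.270000) / (-0.022364 − 0.422283) = 1.212683 − (0.001282)/(-0.444647) = 1.215565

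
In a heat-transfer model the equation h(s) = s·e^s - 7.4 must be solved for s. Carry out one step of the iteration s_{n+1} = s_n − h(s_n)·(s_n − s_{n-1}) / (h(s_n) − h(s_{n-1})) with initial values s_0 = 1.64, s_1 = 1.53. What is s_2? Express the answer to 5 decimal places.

1.55647

h(1.64) = 1.0544780, h(1.53) = -0.3341895
s_2 = 1.5300000 − (-0.3341895)·(1.5300000 − 1.6400000) / (-0.3341895 − 1.0544780) = 1.5300000 − (0.0367608)/(-1.3886675) = 1.5564720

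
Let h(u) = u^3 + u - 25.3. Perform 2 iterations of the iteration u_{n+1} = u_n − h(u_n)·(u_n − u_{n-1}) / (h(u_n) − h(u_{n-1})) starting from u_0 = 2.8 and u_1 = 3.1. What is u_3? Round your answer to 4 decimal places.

2.8220

h(2.8) = -0.548000, h(3.1) = 7.591000
u_2 = 3.100000 − 7.591000·(3.100000 − 2.800000) / (7.591000 − (-0.548000)) = 3.100000 − (2.277300)/(8.139000) = 2.820199
h(2.820199) = -0.049284
u_3 = 2.820199 − (-0.049284)·(2.820199 − 3.100000) / (-0.049284 − 7.591000) = 2.820199 − (0.013790)/(-7.640284) = 2.822004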